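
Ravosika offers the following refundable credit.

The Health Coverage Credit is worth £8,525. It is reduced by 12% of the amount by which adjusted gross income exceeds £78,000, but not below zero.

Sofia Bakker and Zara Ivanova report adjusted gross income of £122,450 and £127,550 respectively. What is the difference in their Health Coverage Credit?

Sofia (£122,450): Health Coverage Credit: 12% of the £44,450 excess over £78,000 is £5,334; credit = £8,525 − £5,334 = £3,191.
Zara (£127,550): Health Coverage Credit: 12% of the £49,550 excess over £78,000 is £5,946; credit = £8,525 − £5,946 = £2,579.
Difference: |£3,191 − £2,579| = £612.

£612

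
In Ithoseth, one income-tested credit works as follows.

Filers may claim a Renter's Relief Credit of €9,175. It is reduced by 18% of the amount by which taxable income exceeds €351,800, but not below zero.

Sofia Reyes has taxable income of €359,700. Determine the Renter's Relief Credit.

€7,753

Renter's Relief Credit: 18% of the €7,900 excess over €351,800 is €1,422; credit = €9,175 − €1,422 = €7,753.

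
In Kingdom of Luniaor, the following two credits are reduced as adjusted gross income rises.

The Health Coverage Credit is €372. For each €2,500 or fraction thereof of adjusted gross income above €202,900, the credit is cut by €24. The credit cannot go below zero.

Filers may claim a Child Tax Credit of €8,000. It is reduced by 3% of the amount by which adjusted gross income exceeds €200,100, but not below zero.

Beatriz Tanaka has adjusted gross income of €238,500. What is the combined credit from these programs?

€6,860

Health Coverage Credit: income exceeds €202,900 by €35,600, which is 15 full-or-partial €2,500 increments; reduction = 15 × €24 = €360, leaving €12.
Child Tax Credit: 3% of the €38,400 excess over €200,100 is €1,152; credit = €8,000 − €1,152 = €6,848.
Total: €12 + €6,848 = €6,860.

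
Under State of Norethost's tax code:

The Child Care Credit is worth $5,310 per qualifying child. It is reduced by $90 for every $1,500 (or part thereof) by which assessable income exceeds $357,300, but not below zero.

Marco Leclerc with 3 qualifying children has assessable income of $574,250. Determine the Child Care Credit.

$2,880

Child Care Credit: base = 3 × $5,310 = $15,930. income exceeds $357,300 by $216,950, which is 145 full-or-partial $1,500 increments; reduction = 145 × $90 = $13,050, leaving $2,880.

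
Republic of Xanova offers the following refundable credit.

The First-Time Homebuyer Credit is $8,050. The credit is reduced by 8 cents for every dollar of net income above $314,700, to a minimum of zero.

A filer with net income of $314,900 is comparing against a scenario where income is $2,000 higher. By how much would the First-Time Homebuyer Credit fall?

$160

At $314,900 — 8% of the $200 excess over $314,700 is $16; credit = $8,050 − $16 = $8,034.
At $316,900 — 8% of the $2,200 excess over $314,700 is $176; credit = $8,050 − $176 = $7,874.
Lost: $8,034 − $7,874 = $160.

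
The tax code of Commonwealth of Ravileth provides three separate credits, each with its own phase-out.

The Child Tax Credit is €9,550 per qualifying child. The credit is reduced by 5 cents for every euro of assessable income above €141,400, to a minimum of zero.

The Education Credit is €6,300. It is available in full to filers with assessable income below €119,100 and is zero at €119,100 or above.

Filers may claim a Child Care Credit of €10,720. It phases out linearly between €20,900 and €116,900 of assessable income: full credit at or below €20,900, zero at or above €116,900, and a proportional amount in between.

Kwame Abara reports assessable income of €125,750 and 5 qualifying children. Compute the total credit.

Child Tax Credit: base = 5 × €9,550 = €47,750. €125,750 is at or below the €141,400 threshold, so the full €47,750 applies.
Education Credit: €125,750 meets or exceeds the €119,100 cutoff, so the credit is €0.
Child Care Credit: €125,750 is at or above €116,900, so the credit is €0.
Total: €47,750 + €0 + €0 = €47,750.

€47,750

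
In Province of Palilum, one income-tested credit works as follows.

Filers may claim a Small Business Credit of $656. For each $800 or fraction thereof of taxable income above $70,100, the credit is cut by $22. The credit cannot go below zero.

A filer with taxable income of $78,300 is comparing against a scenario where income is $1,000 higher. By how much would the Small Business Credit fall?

$22

At $78,300 — income exceeds $70,100 by $8,200, which is 11 full-or-partial $800 increments; reduction = 11 × $22 = $242, leaving $414.
At $79,300 — income exceeds $70,100 by $9,200, which is 12 full-or-partial $800 increments; reduction = 12 × $22 = $264, leaving $392.
Lost: $414 − $392 = $22.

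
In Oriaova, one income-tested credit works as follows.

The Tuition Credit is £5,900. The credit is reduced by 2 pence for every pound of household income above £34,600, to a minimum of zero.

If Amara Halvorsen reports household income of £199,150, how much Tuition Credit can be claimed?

£2,609

Tuition Credit: 2% of the £164,550 excess over £34,600 is £3,291; credit = £5,900 − £3,291 = £2,609.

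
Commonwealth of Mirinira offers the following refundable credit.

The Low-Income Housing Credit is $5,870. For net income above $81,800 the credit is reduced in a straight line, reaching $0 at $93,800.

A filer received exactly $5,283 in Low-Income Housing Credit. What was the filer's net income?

$5,283 is 5,283/5,870 of the full $5,870, so 587/5,870 of the $12,000 range has been used: income = $81,800 + $12,000 × 587/5,870 = $83,000.

$83,000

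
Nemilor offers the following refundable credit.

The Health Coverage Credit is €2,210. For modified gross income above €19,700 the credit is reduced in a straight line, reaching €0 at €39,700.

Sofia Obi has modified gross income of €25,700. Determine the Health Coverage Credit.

Health Coverage Credit: €25,700 is €6,000 into a €20,000 phase-out range, leaving 14,000/20,000 of the credit: €2,210 × 14,000/20,000 = €1,547.

€1,547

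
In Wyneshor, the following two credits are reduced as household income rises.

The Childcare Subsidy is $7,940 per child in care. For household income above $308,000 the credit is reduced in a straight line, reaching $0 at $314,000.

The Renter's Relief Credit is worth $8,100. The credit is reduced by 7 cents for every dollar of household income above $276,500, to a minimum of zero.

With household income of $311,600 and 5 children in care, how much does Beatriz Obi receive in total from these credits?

Childcare Subsidy: base = 5 × $7,940 = $39,700. $311,600 is $3,600 into a $6,000 phase-out range, leaving 2,400/6,000 of the credit: $39,700 × 2,400/6,000 = $15,880.
Renter's Relief Credit: 7% of the $35,100 excess over $276,500 is $2,457; credit = $8,100 − $2,457 = $5,643.
Total: $15,880 + $5,643 = $21,523.

$21,523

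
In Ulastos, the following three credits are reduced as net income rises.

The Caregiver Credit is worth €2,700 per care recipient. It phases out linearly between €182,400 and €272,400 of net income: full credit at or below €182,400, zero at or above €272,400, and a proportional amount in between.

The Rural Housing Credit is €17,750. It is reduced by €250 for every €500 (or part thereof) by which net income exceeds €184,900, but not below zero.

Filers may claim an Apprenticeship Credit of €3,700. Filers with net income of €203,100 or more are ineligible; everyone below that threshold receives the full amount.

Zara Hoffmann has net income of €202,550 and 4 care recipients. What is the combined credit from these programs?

Caregiver Credit: base = 4 × €2,700 = €10,800. €202,550 is €20,150 into a €90,000 phase-out range, leaving 69,850/90,000 of the credit: €10,800 × 69,850/90,000 = €8,382.
Rural Housing Credit: income exceeds €184,900 by €17,650, which is 36 full-or-partial €500 increments; reduction = 36 × €250 = €9,000, leaving €8,750.
Apprenticeship Credit: €202,550 is below the €203,100 cutoff, so the full €3,700 applies.
Total: €8,382 + €8,750 + €3,700 = €20,832.

€20,832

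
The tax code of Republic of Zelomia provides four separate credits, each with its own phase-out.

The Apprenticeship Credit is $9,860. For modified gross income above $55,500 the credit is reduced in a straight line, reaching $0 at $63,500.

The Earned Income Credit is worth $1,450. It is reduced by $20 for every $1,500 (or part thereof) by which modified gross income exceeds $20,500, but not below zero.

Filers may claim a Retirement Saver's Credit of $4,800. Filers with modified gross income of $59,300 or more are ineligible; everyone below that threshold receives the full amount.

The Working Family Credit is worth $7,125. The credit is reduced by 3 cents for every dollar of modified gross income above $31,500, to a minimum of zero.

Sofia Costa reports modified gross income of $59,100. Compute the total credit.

Apprenticeship Credit: $59,100 is $3,600 into a $8,000 phase-out range, leaving 4,400/8,000 of the credit: $9,860 × 4,400/8,000 = $5,423.
Earned Income Credit: income exceeds $20,500 by $38,600, which is 26 full-or-partial $1,500 increments; reduction = 26 × $20 = $520, leaving $930.
Retirement Saver's Credit: $59,100 is below the $59,300 cutoff, so the full $4,800 applies.
Working Family Credit: 3% of the $27,600 excess over $31,500 is $828; credit = $7,125 − $828 = $6,297.
Total: $5,423 + $930 + $4,800 + $6,297 = $17,450.

$17,450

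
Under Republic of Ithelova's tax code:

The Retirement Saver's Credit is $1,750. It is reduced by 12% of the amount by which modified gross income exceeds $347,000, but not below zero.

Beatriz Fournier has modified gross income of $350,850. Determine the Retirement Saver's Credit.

$1,288

Retirement Saver's Credit: 12% of the $3,850 excess over $347,000 is $462; credit = $1,750 − $462 = $1,288.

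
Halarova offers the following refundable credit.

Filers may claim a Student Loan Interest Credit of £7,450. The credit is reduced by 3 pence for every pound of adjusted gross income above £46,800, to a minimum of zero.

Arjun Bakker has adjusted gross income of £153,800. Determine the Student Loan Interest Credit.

Student Loan Interest Credit: 3% of the £107,000 excess over £46,800 is £3,210; credit = £7,450 − £3,210 = £4,240.

£4,240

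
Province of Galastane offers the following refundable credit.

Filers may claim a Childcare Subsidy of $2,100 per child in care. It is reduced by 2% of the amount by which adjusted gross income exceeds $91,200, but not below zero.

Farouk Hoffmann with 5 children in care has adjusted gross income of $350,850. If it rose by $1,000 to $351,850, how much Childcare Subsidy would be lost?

At $350,850 — base = 5 × $2,100 = $10,500. 2% of the $259,650 excess over $91,200 is $5,193; credit = $10,500 − $5,193 = $5,307.
At $351,850 — base = 5 × $2,100 = $10,500. 2% of the $260,650 excess over $91,200 is $5,213; credit = $10,500 − $5,213 = $5,287.
Lost: $5,307 − $5,287 = $20.

$20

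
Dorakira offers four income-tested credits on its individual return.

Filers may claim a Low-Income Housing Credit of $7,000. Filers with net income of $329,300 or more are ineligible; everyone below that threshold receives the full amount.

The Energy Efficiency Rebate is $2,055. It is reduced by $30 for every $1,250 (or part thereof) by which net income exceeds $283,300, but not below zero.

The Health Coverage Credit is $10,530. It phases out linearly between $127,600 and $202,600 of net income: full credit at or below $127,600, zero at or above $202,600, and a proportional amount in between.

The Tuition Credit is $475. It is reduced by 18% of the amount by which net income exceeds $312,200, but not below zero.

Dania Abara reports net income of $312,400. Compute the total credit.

Low-Income Housing Credit: $312,400 is below the $329,300 cutoff, so the full $7,000 applies.
Energy Efficiency Rebate: income exceeds $283,300 by $29,100, which is 24 full-or-partial $1,250 increments; reduction = 24 × $30 = $720, leaving $1,335.
Health Coverage Credit: $312,400 is at or above $202,600, so the credit is $0.
Tuition Credit: 18% of the $200 excess over $312,200 is $36; credit = $475 − $36 = $439.
Total: $7,000 + $1,335 + $0 + $439 = $8,774.

$8,774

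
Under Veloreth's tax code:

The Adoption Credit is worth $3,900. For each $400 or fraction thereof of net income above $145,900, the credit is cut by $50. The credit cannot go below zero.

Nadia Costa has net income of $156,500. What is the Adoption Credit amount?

$2,550

Adoption Credit: income exceeds $145,900 by $10,600, which is 27 full-or-partial $400 increments; reduction = 27 × $50 = $1,350, leaving $2,550.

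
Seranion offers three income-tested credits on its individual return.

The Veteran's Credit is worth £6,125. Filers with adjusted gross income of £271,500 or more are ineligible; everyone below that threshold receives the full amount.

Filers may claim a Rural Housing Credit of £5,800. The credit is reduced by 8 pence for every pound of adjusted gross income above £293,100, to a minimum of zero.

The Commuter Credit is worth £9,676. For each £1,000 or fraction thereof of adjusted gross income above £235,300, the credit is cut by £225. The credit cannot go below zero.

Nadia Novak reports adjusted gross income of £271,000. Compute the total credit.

Veteran's Credit: £271,000 is below the £271,500 cutoff, so the full £6,125 applies.
Rural Housing Credit: £271,000 is at or below the £293,100 threshold, so the full £5,800 applies.
Commuter Credit: income exceeds £235,300 by £35,700, which is 36 full-or-partial £1,000 increments; reduction = 36 × £225 = £8,100, leaving £1,576.
Total: £6,125 + £5,800 + £1,576 = £13,501.

£13,501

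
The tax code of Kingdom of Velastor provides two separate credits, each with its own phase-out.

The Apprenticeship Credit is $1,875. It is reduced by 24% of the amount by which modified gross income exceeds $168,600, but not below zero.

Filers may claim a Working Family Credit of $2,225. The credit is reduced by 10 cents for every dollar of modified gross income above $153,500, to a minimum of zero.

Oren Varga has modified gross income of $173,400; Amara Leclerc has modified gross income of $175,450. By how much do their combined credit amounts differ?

Oren ($173,400): Apprenticeship Credit: 24% of the $4,800 excess over $168,600 is $1,152; credit = $1,875 − $1,152 = $723. Working Family Credit: 10% of the $19,900 excess over $153,500 is $1,990; credit = $2,225 − $1,990 = $235. total $723 + $235 = $958
Amara ($175,450): Apprenticeship Credit: 24% of the $6,850 excess over $168,600 is $1,644; credit = $1,875 − $1,644 = $231. Working Family Credit: 10% of the $21,950 excess over $153,500 is $2,195; credit = $2,225 − $2,195 = $30. total $231 + $30 = $261
Difference: |$958 − $261| = $697.

$697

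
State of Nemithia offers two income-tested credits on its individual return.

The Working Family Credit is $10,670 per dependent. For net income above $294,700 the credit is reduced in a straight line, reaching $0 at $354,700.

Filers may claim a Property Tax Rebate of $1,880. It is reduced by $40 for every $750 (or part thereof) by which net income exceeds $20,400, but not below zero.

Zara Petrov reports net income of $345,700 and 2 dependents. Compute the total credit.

$3,201

Working Family Credit: base = 2 × $10,670 = $21,340. $345,700 is $51,000 into a $60,000 phase-out range, leaving 9,000/60,000 of the credit: $21,340 × 9,000/60,000 = $3,201.
Property Tax Rebate: income exceeds $20,400 by $325,300 → 434 increments × $40 = $17,360 ≥ base, so the credit is $0.
Total: $3,201 + $0 = $3,201.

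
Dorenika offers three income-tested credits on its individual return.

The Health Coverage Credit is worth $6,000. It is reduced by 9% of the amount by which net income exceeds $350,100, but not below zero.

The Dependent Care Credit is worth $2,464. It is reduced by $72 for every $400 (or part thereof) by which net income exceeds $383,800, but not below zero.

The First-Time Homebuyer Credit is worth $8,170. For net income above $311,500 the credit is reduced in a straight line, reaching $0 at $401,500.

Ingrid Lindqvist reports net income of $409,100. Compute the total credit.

$690

Health Coverage Credit: 9% of the $59,000 excess over $350,100 is $5,310; credit = $6,000 − $5,310 = $690.
Dependent Care Credit: income exceeds $383,800 by $25,300 → 64 increments × $72 = $4,608 ≥ base, so the credit is $0.
First-Time Homebuyer Credit: $409,100 is at or above $401,500, so the credit is $0.
Total: $690 + $0 + $0 = $690.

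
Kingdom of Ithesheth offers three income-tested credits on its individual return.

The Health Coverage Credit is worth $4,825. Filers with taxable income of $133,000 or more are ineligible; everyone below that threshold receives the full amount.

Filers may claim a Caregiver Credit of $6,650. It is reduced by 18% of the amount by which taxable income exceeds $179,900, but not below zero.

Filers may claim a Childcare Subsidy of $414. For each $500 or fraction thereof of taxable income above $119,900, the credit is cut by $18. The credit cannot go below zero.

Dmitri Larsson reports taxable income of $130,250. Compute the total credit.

$11,511

Health Coverage Credit: $130,250 is below the $133,000 cutoff, so the full $4,825 applies.
Caregiver Credit: $130,250 is at or below the $179,900 threshold, so the full $6,650 applies.
Childcare Subsidy: income exceeds $119,900 by $10,350, which is 21 full-or-partial $500 increments; reduction = 21 × $18 = $378, leaving $36.
Total: $4,825 + $6,650 + $36 = $11,511.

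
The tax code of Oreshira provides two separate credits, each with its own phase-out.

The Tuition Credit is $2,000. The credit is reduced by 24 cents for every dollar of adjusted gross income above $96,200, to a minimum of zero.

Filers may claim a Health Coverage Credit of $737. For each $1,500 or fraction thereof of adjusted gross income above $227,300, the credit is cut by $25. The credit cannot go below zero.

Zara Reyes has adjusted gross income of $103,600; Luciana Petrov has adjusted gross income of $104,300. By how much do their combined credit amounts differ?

$168

Zara ($103,600): Tuition Credit: 24% of the $7,400 excess over $96,200 is $1,776; credit = $2,000 − $1,776 = $224. Health Coverage Credit: $103,600 is at or below the $227,300 threshold, so the full $737 applies. total $224 + $737 = $961
Luciana ($104,300): Tuition Credit: 24% of the $8,100 excess over $96,200 is $1,944; credit = $2,000 − $1,944 = $56. Health Coverage Credit: $104,300 is at or below the $227,300 threshold, so the full $737 applies. total $56 + $737 = $793
Difference: |$961 − $793| = $168.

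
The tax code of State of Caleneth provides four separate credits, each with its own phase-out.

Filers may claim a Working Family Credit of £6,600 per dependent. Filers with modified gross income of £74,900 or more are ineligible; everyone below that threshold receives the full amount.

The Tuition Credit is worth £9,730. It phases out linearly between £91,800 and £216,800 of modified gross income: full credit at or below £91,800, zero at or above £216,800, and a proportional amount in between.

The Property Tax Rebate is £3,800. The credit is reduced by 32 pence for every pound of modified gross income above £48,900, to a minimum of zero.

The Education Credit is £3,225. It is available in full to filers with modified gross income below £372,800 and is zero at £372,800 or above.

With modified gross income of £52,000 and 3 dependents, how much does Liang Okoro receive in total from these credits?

Working Family Credit: base = 3 × £6,600 = £19,800. £52,000 is below the £74,900 cutoff, so the full £19,800 applies.
Tuition Credit: £52,000 is at or below the £91,800 threshold, so the full £9,730 applies.
Property Tax Rebate: 32% of the £3,100 excess over £48,900 is £992; credit = £3,800 − £992 = £2,808.
Education Credit: £52,000 is below the £372,800 cutoff, so the full £3,225 applies.
Total: £19,800 + £9,730 + £2,808 + £3,225 = £35,563.

£35,563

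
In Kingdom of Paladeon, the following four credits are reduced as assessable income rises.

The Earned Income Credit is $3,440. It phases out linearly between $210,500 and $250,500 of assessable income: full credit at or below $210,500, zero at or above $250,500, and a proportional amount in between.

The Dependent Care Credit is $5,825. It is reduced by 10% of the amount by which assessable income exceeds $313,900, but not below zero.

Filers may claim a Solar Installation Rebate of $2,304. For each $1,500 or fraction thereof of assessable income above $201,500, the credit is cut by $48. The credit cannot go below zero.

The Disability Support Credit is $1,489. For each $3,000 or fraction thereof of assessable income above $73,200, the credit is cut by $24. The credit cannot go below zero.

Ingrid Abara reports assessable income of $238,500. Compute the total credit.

Earned Income Credit: $238,500 is $28,000 into a $40,000 phase-out range, leaving 12,000/40,000 of the credit: $3,440 × 12,000/40,000 = $1,032.
Dependent Care Credit: $238,500 is at or below the $313,900 threshold, so the full $5,825 applies.
Solar Installation Rebate: income exceeds $201,500 by $37,000, which is 25 full-or-partial $1,500 increments; reduction = 25 × $48 = $1,200, leaving $1,104.
Disability Support Credit: income exceeds $73,200 by $165,300, which is 56 full-or-partial $3,000 increments; reduction = 56 × $24 = $1,344, leaving $145.
Total: $1,032 + $5,825 + $1,104 + $145 = $8,106.

$8,106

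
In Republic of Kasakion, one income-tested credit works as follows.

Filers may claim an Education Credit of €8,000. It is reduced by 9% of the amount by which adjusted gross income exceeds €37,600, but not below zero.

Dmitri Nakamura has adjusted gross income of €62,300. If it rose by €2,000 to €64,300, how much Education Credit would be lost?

At €62,300 — 9% of the €24,700 excess over €37,600 is €2,223; credit = €8,000 − €2,223 = €5,777.
At €64,300 — 9% of the €26,700 excess over €37,600 is €2,403; credit = €8,000 − €2,403 = €5,597.
Lost: €5,777 − €5,597 = €180.

€180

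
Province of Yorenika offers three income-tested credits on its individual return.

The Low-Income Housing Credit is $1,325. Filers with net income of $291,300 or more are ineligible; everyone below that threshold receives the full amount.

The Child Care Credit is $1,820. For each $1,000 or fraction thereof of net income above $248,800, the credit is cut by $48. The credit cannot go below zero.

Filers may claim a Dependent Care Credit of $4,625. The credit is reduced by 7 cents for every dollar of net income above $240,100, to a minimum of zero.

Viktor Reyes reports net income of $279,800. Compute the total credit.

Low-Income Housing Credit: $279,800 is below the $291,300 cutoff, so the full $1,325 applies.
Child Care Credit: income exceeds $248,800 by $31,000, which is 31 full-or-partial $1,000 increments; reduction = 31 × $48 = $1,488, leaving $332.
Dependent Care Credit: 7% of the $39,700 excess over $240,100 is $2,779; credit = $4,625 − $2,779 = $1,846.
Total: $1,325 + $332 + $1,846 = $3,503.

$3,503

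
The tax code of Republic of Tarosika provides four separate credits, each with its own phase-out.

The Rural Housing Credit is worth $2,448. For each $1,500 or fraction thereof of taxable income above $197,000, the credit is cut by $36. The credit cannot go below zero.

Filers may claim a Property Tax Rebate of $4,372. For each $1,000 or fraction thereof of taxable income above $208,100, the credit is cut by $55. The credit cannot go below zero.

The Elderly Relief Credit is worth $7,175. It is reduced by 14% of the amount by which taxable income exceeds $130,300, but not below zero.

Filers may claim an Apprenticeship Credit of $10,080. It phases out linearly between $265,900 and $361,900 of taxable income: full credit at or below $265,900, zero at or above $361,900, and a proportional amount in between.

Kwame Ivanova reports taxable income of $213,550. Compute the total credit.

Rural Housing Credit: income exceeds $197,000 by $16,550, which is 12 full-or-partial $1,500 increments; reduction = 12 × $36 = $432, leaving $2,016.
Property Tax Rebate: income exceeds $208,100 by $5,450, which is 6 full-or-partial $1,000 increments; reduction = 6 × $55 = $330, leaving $4,042.
Elderly Relief Credit: 14% of the $83,250 excess over $130,300 is $11,655 ≥ base, so the credit is $0.
Apprenticeship Credit: $213,550 is at or below the $265,900 threshold, so the full $10,080 applies.
Total: $2,016 + $4,042 + $0 + $10,080 = $16,138.

$16,138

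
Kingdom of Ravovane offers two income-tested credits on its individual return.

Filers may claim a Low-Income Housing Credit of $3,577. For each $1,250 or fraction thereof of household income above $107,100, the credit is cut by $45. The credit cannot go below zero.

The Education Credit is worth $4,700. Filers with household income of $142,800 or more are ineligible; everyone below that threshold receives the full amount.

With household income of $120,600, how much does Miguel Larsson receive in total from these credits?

Low-Income Housing Credit: income exceeds $107,100 by $13,500, which is 11 full-or-partial $1,250 increments; reduction = 11 × $45 = $495, leaving $3,082.
Education Credit: $120,600 is below the $142,800 cutoff, so the full $4,700 applies.
Total: $3,082 + $4,700 = $7,782.

$7,782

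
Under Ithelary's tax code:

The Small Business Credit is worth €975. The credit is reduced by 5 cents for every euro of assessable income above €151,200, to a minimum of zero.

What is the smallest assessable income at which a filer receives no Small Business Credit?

The credit falls by 5% of each euro above €151,200, so it reaches zero when the excess is €975 / 5% = €19,500: income = €151,200 + €19,500 = €170,700.

€170,700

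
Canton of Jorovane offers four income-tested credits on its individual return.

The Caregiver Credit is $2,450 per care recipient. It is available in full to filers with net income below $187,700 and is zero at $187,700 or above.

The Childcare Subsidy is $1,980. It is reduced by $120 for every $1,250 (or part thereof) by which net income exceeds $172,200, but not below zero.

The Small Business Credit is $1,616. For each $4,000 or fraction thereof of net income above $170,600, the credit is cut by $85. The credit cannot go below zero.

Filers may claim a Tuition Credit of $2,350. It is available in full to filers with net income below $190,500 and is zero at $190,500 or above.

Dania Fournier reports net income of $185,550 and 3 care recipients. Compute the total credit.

$11,636

Caregiver Credit: base = 3 × $2,450 = $7,350. $185,550 is below the $187,700 cutoff, so the full $7,350 applies.
Childcare Subsidy: income exceeds $172,200 by $13,350, which is 11 full-or-partial $1,250 increments; reduction = 11 × $120 = $1,320, leaving $660.
Small Business Credit: income exceeds $170,600 by $14,950, which is 4 full-or-partial $4,000 increments; reduction = 4 × $85 = $340, leaving $1,276.
Tuition Credit: $185,550 is below the $190,500 cutoff, so the full $2,350 applies.
Total: $7,350 + $660 + $1,276 + $2,350 = $11,636.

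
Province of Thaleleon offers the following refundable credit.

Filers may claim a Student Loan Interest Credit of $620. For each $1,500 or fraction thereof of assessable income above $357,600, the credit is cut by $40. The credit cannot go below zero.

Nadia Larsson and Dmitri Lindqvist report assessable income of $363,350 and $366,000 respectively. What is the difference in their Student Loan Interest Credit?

Nadia ($363,350): Student Loan Interest Credit: income exceeds $357,600 by $5,750, which is 4 full-or-partial $1,500 increments; reduction = 4 × $40 = $160, leaving $460.
Dmitri ($366,000): Student Loan Interest Credit: income exceeds $357,600 by $8,400, which is 6 full-or-partial $1,500 increments; reduction = 6 × $40 = $240, leaving $380.
Difference: |$460 − $380| = $80.

$80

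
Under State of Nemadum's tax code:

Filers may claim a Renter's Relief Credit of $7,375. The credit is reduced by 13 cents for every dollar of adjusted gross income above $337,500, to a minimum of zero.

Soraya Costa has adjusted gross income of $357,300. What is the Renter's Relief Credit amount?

Renter's Relief Credit: 13% of the $19,800 excess over $337,500 is $2,574; credit = $7,375 − $2,574 = $4,801.

$4,801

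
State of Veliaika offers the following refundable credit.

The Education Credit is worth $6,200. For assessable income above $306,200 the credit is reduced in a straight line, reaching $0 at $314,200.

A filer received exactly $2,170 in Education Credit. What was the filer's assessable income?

$311,400

$2,170 is 2,170/6,200 of the full $6,200, so 4,030/6,200 of the $8,000 range has been used: income = $306,200 + $8,000 × 4,030/6,200 = $311,400.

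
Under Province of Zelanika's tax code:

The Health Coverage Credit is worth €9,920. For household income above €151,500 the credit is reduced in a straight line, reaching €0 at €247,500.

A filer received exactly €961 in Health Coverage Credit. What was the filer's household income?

€238,200

€961 is 961/9,920 of the full €9,920, so 8,959/9,920 of the €96,000 range has been used: income = €151,500 + €96,000 × 8,959/9,920 = €238,200.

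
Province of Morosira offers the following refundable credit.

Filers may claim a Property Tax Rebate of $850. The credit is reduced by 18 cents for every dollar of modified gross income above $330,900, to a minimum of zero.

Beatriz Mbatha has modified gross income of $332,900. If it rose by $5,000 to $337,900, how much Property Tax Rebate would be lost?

At $332,900 — 18% of the $2,000 excess over $330,900 is $360; credit = $850 − $360 = $490.
At $337,900 — 18% of the $7,000 excess over $330,900 is $1,260 ≥ base, so the credit is $0.
Lost: $490 − $0 = $490.

$490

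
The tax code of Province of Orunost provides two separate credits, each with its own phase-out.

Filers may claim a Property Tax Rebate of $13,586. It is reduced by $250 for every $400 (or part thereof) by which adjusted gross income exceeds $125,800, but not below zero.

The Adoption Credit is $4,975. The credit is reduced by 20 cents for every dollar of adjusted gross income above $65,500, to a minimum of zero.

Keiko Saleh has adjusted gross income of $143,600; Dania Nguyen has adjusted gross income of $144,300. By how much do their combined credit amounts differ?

$500

Keiko ($143,600): Property Tax Rebate: income exceeds $125,800 by $17,800, which is 45 full-or-partial $400 increments; reduction = 45 × $250 = $11,250, leaving $2,336. Adoption Credit: 20% of the $78,100 excess over $65,500 is $15,620 ≥ base, so the credit is $0. total $2,336 + $0 = $2,336
Dania ($144,300): Property Tax Rebate: income exceeds $125,800 by $18,500, which is 47 full-or-partial $400 increments; reduction = 47 × $250 = $11,750, leaving $1,836. Adoption Credit: 20% of the $78,800 excess over $65,500 is $15,760 ≥ base, so the credit is $0. total $1,836 + $0 = $1,836
Difference: |$2,336 − $1,836| = $500.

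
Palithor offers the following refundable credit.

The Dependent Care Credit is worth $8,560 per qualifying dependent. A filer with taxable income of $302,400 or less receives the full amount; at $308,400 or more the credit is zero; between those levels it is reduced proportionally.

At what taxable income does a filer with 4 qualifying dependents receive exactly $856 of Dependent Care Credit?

$308,250

Full credit = 4 × $8,560 = $34,240.
$856 is 856/34,240 of the full $34,240, so 33,384/34,240 of the $6,000 range has been used: income = $302,400 + $6,000 × 33,384/34,240 = $308,250.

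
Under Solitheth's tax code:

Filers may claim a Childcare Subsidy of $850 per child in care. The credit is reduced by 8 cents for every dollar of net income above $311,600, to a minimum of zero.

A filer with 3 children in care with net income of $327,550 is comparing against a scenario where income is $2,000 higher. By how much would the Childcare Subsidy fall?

$160

At $327,550 — base = 3 × $850 = $2,550. 8% of the $15,950 excess over $311,600 is $1,276; credit = $2,550 − $1,276 = $1,274.
At $329,550 — base = 3 × $850 = $2,550. 8% of the $17,950 excess over $311,600 is $1,436; credit = $2,550 − $1,436 = $1,114.
Lost: $1,274 − $1,114 = $160.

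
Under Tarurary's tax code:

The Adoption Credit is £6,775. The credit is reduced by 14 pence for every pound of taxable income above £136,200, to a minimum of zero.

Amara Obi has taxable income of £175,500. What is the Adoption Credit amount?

Adoption Credit: 14% of the £39,300 excess over £136,200 is £5,502; credit = £6,775 − £5,502 = £1,273.

£1,273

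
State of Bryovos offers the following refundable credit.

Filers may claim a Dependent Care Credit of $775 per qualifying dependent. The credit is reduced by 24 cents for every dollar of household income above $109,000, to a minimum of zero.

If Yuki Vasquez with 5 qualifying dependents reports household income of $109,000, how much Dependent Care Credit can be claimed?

$3,875

Dependent Care Credit: base = 5 × $775 = $3,875. $109,000 is at or below the $109,000 threshold, so the full $3,875 applies.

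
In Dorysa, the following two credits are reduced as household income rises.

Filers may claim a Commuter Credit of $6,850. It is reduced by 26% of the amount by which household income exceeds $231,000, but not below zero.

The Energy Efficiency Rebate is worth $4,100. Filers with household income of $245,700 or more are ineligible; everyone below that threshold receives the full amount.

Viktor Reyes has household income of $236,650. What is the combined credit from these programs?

Commuter Credit: 26% of the $5,650 excess over $231,000 is $1,469; credit = $6,850 − $1,469 = $5,381.
Energy Efficiency Rebate: $236,650 is below the $245,700 cutoff, so the full $4,100 applies.
Total: $5,381 + $4,100 = $9,481.

$9,481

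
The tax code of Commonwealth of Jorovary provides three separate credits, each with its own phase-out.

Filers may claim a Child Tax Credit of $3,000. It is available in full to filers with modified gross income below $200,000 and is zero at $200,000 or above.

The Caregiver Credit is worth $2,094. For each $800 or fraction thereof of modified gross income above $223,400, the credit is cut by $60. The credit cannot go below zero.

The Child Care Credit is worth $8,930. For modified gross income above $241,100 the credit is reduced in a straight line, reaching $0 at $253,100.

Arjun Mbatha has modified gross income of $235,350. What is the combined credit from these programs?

Child Tax Credit: $235,350 meets or exceeds the $200,000 cutoff, so the credit is $0.
Caregiver Credit: income exceeds $223,400 by $11,950, which is 15 full-or-partial $800 increments; reduction = 15 × $60 = $900, leaving $1,194.
Child Care Credit: $235,350 is at or below the $241,100 threshold, so the full $8,930 applies.
Total: $0 + $1,194 + $8,930 = $10,124.

$10,124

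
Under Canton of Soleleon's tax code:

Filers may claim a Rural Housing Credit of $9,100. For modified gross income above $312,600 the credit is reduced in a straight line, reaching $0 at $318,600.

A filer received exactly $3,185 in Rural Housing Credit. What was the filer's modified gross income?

$316,500

$3,185 is 3,185/9,100 of the full $9,100, so 5,915/9,100 of the $6,000 range has been used: income = $312,600 + $6,000 × 5,915/9,100 = $316,500.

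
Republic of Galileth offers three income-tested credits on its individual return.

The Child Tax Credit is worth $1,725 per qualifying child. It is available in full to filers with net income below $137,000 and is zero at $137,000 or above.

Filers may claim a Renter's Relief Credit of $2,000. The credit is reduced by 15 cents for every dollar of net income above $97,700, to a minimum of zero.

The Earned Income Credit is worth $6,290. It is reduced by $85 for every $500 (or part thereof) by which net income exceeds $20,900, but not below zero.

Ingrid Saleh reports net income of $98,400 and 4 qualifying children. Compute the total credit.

Child Tax Credit: base = 4 × $1,725 = $6,900. $98,400 is below the $137,000 cutoff, so the full $6,900 applies.
Renter's Relief Credit: 15% of the $700 excess over $97,700 is $105; credit = $2,000 − $105 = $1,895.
Earned Income Credit: income exceeds $20,900 by $77,500 → 155 increments × $85 = $13,175 ≥ base, so the credit is $0.
Total: $6,900 + $1,895 + $0 = $8,795.

$8,795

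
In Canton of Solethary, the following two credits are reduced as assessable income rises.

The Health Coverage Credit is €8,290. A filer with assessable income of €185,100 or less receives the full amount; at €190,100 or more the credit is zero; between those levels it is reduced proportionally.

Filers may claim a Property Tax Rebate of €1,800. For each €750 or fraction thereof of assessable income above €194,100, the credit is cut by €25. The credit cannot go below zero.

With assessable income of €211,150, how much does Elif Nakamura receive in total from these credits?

Health Coverage Credit: €211,150 is at or above €190,100, so the credit is €0.
Property Tax Rebate: income exceeds €194,100 by €17,050, which is 23 full-or-partial €750 increments; reduction = 23 × €25 = €575, leaving €1,225.
Total: €0 + €1,225 = €1,225.

€1,225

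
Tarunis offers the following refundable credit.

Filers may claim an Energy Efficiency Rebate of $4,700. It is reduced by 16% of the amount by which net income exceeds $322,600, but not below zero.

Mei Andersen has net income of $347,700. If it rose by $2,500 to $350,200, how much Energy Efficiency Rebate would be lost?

$400

At $347,700 — 16% of the $25,100 excess over $322,600 is $4,016; credit = $4,700 − $4,016 = $684.
At $350,200 — 16% of the $27,600 excess over $322,600 is $4,416; credit = $4,700 − $4,416 = $284.
Lost: $684 − $284 = $400.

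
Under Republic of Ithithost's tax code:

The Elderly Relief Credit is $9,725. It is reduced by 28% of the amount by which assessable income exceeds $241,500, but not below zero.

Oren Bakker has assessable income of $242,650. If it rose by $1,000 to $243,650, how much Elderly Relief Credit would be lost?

At $242,650 — 28% of the $1,150 excess over $241,500 is $322; credit = $9,725 − $322 = $9,403.
At $243,650 — 28% of the $2,150 excess over $241,500 is $602; credit = $9,725 − $602 = $9,123.
Lost: $9,403 − $9,123 = $280.

$280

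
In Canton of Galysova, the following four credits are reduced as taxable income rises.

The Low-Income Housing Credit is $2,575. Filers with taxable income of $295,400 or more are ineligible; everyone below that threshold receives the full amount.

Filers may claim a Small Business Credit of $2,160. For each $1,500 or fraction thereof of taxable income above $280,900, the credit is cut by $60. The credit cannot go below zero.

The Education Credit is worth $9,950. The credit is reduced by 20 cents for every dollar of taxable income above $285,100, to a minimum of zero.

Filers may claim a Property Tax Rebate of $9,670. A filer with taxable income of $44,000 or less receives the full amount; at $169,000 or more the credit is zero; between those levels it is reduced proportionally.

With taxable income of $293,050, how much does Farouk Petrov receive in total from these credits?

Low-Income Housing Credit: $293,050 is below the $295,400 cutoff, so the full $2,575 applies.
Small Business Credit: income exceeds $280,900 by $12,150, which is 9 full-or-partial $1,500 increments; reduction = 9 × $60 = $540, leaving $1,620.
Education Credit: 20% of the $7,950 excess over $285,100 is $1,590; credit = $9,950 − $1,590 = $8,360.
Property Tax Rebate: $293,050 is at or above $169,000, so the credit is $0.
Total: $2,575 + $1,620 + $8,360 + $0 = $12,555.

$12,555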